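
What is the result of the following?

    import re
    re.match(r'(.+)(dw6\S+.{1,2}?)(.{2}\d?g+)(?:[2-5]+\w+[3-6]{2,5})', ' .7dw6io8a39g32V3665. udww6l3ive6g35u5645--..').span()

(0, 20)

The pattern matches one or more of any character (captured); then the literal 'dw6', then one or more of a non-whitespace character, then 1 to 2 of any character (lazy) (captured); then exactly 2 of any character, then optionally a digit, then one or more of the literal 'g' (captured); then one or more of a character in [2-5], then one or more of a word character, then 2 to 5 of a character in [3-6] (non-capturing group).
`match` is anchored at position 0; if the pattern doesn't fit there, it returns None.
The match spans [0:20] → ' .7dw6io8a39g32V3665'.
Captured: group 1 = ' .7', group 2 = 'dw6io8a', group 3 = '39g'.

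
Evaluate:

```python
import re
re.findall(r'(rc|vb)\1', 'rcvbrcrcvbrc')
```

['rc']

`\1` is not a pattern — it's the concrete string captured by group 1, re-applied verbatim.
Matches: at [4:8] match 'rcrc', group 1 = 'rc'.
With a single group, `findall` returns only what that group captured — 1 item.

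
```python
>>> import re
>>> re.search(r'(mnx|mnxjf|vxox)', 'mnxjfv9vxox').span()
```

`|` is ordered: at each position the engine commits to the first alternative that works.
`search` walks the string left to right and returns the first match it finds.
The match spans [0:3] → 'mnx'.
Captured: group 1 = 'mnx'.

(0, 3)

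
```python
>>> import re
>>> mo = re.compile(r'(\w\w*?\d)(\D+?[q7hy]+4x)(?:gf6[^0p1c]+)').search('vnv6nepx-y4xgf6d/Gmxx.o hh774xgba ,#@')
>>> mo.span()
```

(0, 37)

The pattern matches a word character, then zero or more of a word character (lazy), then a digit (captured); then one or more of a non-digit (lazy), then one or more of one of [q7hy], then the literal '4x' (captured); then the literal 'gf6', then one or more of any character except [0p1c] (non-capturing group).
The match spans [0:37] → 'vnv6nepx-y4xgf6d/Gmxx.o hh774xgba ,#@'.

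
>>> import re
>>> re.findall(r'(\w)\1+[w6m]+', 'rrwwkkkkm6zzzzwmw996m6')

['r', 'k', 'z', '9']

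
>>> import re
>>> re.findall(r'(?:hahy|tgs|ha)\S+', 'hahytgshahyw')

['hahytgshahyw']

Since nothing is captured, `findall` lists the 1 matched substring directly.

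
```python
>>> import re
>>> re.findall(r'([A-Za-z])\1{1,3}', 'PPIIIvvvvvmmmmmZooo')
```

`\1` is not a pattern — it's the concrete string captured by group 1, re-applied verbatim.
Scanning left to right: at [0:2] match 'PP', group 1 = 'P'; at [2:5] match 'III', group 1 = 'I'; at [5:9] match 'vvvv', group 1 = 'v'; at [10:14] match 'mmmm', group 1 = 'm'; at [16:19] match 'ooo', group 1 = 'o'.
One capturing group, so `findall` returns just the captured substring from each match — 5 in all.

['P', 'I', 'v', 'm', 'o']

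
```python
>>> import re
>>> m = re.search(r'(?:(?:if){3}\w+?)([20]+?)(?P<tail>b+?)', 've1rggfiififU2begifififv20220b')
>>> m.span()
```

(17, 30)

Pattern: the literal 'if' repeated 3 times, then one or more of a word character (lazy) (non-capturing group); then one or more of one of [20] (lazy) (captured); then one or more of a literal 'b' (lazy) (captured as 'tail').
`re.search` tries every starting position until one works.
The match spans [17:30] → 'ifififv20220b'.
Captured: group 1 = '20220', group 2 = 'b'.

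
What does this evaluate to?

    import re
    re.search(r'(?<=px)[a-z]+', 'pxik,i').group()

Because the assertion is zero-width, the text it checks is not consumed and won't appear in the result.
`search` walks the string left to right and returns the first match it finds.
The match spans [2:4] → 'ik'.

'ik'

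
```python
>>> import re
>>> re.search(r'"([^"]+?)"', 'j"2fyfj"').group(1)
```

The match spans [1:8] → '"2fyfj"'.
Captured: group 1 = '2fyfj'.

'2fyfj'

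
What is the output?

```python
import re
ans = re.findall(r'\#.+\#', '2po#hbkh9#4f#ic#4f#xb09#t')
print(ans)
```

['#hbkh9#4f#ic#4f#xb09#']

Since nothing is captured, `findall` lists the 1 matched substring directly.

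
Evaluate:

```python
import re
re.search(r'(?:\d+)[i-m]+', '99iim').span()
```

(0, 5)

Pattern: one or more of a digit (non-capturing group); then one or more of a character in [i-m].
`re.search` tries every starting position until one works.
The match spans [0:5] → '99iim'.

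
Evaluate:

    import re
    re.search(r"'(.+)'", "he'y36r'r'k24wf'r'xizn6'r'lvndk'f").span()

The match spans [2:32] → "'y36r'r'k24wf'r'xizn6'r'lvndk'".

(2, 32)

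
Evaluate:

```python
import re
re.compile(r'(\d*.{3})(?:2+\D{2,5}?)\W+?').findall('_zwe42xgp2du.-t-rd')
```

['42xgp']

Pattern: zero or more of a digit, then exactly 3 of any character (captured); then one or more of a literal '2', then 2 to 5 of a non-digit (lazy) (non-capturing group); then one or more of a non-word character (lazy).
Scanning left to right: at [4:13] match '42xgp2du.', group 1 = '42xgp'.
With a single group, `findall` returns only what that group captured — 1 item.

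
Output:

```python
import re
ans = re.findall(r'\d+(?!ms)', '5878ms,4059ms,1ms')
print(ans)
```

['587', '405']

Because the assertion is negative and zero-width, positions next to the forbidden text are skipped.
Scanning left to right: at [0:3] → '587'; at [7:10] → '405'.
Since nothing is captured, `findall` lists the 2 matched substrings directly.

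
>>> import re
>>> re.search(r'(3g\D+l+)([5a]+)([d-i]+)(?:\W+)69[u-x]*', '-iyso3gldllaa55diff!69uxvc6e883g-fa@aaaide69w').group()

Pattern: the literal '3g', then one or more of a non-digit, then one or more of the literal 'l' (captured); then one or more of one of [5a] (captured); then one or more of a character in [d-i] (captured); then one or more of a non-word character (non-capturing group); then the literal '69', then zero or more of a character in [u-x].
`re.search` tries every starting position until one works.
The match spans [5:25] → '3gldllaa55diff!69uxv'.
Captured: group 1 = '3gldll', group 2 = 'aa55', group 3 = 'diff'.

'3gldllaa55diff!69uxv'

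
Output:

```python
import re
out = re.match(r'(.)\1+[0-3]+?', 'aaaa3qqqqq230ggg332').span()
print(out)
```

`re.match` only tries the pattern at the start of the string.
The match spans [0:5] → 'aaaa3'.

(0, 5)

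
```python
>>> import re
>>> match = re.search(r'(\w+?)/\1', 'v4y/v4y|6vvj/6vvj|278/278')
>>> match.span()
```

After group 1 captures some text, `\1` only succeeds where that same text appears again.
The match spans [0:7] → 'v4y/v4y'.

(0, 7)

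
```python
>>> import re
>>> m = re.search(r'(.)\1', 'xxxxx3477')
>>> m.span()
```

After group 1 captures some text, `\1` only succeeds where that same text appears again.
`search` walks the string left to right and returns the first match it finds.
The match spans [0:2] → 'xx'.
Captured: group 1 = 'x'.

(0, 2)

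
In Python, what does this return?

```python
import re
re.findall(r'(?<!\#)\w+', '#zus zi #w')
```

`(?!…)`/`(?<!…)` only lets a position through if the neighbouring text does NOT match; no characters are consumed.
Walking the string: at [2:4] → 'us'; at [5:7] → 'zi'.
`findall` yields the raw match text (2 of them) because the pattern has no groups.

['us', 'zi']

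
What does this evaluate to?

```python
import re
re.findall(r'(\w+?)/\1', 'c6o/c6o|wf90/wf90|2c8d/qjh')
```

['c6o', 'wf90']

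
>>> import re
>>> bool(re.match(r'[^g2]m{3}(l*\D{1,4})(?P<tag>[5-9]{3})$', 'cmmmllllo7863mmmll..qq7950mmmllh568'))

False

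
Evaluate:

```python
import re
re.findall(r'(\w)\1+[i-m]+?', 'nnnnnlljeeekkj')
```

['n', 'e']

A backreference is literal: `\1` must see the identical characters the first group matched.
Because there's exactly one group, `findall` drops the full match and keeps group 1 from each hit.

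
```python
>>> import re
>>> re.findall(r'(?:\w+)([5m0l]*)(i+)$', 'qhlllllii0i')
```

[('', 'i')]

The pattern matches one or more of a word character (non-capturing group); then zero or more of one of [5m0l] (captured); then one or more of a literal 'i' (captured); then anchored at the end.
Matches: at [0:11] match 'qhlllllii0i', groups = ('', 'i').
2 groups means the one result is a tuple of 2 captured strings — 1 here.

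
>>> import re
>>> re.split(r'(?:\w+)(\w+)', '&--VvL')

With a capturing group present, the delimiter's captured portion is kept in the result list.

['&--', 'L', '']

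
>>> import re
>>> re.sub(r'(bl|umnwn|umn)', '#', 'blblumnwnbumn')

`|` is ordered: at each position the engine commits to the first alternative that works.
Matches: at [0:2] → 'bl'; at [2:4] → 'bl'; at [4:9] → 'umnwn'; at [10:13] → 'umn'.
Every occurrence is swapped for '#'.

'###b#'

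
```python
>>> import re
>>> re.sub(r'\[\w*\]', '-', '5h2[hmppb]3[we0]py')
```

Matches: at [3:10] → '[hmppb]'; at [11:16] → '[we0]'.
`sub` substitutes '-' at each match site.

'5h2-3-py'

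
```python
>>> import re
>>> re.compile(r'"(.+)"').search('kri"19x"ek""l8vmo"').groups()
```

`search` walks the string left to right and returns the first match it finds.
The match spans [3:18] → '"19x"ek""l8vmo"'.
Captured: group 1 = '19x"ek""l8vmo'.

('19x"ek""l8vmo',)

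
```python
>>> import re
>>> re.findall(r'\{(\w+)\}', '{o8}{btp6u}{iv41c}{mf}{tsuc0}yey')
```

Walking the string: at [0:4] match '{o8}', group 1 = 'o8'; at [4:11] match '{btp6u}', group 1 = 'btp6u'; at [11:18] match '{iv41c}', group 1 = 'iv41c'; at [18:22] match '{mf}', group 1 = 'mf'; at [22:29] match '{tsuc0}', group 1 = 'tsuc0'.
Because there's exactly one group, `findall` drops the full match and keeps group 1 from each hit.

['o8', 'btp6u', 'iv41c', 'mf', 'tsuc0']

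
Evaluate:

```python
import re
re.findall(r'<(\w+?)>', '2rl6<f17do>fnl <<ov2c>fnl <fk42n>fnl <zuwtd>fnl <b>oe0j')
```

`findall` collects group 1 from each match (5 total).

['f17do', 'ov2c', 'fk42n', 'zuwtd', 'b']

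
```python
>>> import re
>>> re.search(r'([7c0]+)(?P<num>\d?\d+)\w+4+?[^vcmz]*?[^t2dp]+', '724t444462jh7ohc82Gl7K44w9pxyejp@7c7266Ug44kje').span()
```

The pattern matches one or more of one of [7c0] (captured); then optionally a digit, then one or more of a digit (captured as 'num'); then one or more of a word character, then one or more of a literal '4' (lazy), then zero or more of any character except [vcmz] (lazy); then one or more of any character except [t2dp].
The `?` after the quantifier makes it lazy — it takes as little as possible before letting the rest of the pattern try.
`search` walks the string left to right and returns the first match it finds.
The match spans [0:26] → '724t444462jh7ohc82Gl7K44w9'.
Captured: group 1 = '7', group 2 = '24'.

(0, 26)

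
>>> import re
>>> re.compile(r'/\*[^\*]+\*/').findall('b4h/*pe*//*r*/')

Scanning left to right: at [3:9] → '/*pe*/'; at [9:14] → '/*r*/'.
`findall` yields the raw match text (2 of them) because the pattern has no groups.

['/*pe*/', '/*r*/']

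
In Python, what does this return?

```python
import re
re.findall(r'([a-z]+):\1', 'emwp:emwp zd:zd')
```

`\1` is not a pattern — it's the concrete string captured by group 1, re-applied verbatim.
`findall` collects group 1 from each match (2 total).

['emwp', 'zd']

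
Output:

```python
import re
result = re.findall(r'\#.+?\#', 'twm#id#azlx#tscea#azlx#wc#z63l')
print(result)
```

['#id#', '#tscea#', '#wc#']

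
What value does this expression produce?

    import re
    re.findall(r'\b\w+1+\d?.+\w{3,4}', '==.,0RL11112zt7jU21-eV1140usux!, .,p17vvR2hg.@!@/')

['0RL11112zt7jU21-eV1140usux!, .,p17vvR2hg']

This matches a word boundary (`\b`, zero-width); then one or more of a word character, then one or more of a literal '1'; then optionally a digit, then one or more of any character, then 3 to 4 of a word character.
Matches: at [4:44] → '0RL11112zt7jU21-eV1140usux!, .,p17vvR2hg'.
With no groups in the pattern, `findall` gives back each whole match — 1 here.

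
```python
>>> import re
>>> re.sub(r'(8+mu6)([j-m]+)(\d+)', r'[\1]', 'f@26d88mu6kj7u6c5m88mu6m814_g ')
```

'f@26d[88mu6]u6c5m[88mu6]_g '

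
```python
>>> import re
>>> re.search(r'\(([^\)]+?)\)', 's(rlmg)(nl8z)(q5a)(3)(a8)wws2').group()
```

`search` walks the string left to right and returns the first match it finds.
The match spans [1:7] → '(rlmg)'.
Captured: group 1 = 'rlmg'.

'(rlmg)'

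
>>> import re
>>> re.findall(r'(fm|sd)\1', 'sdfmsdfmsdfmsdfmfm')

A backreference is literal: `\1` must see the identical characters the first group matched.
`findall` collects group 1 from the one match (1 total).

['fm']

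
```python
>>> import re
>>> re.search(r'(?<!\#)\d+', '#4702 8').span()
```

(2, 5)

A negative assertion filters positions out without eating any characters.
`re.search` scans for the first position where the pattern succeeds.
The match spans [2:5] → '702'.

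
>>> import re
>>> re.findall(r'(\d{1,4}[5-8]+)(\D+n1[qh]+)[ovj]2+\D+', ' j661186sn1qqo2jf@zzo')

Pattern: 1 to 4 of a digit, then one or more of a character in [5-8] (captured); then one or more of a non-digit, then the literal 'n1', then one or more of one of [qh] (captured); then one of [ovj], then one or more of the literal '2'; then one or more of a non-digit.
`findall` packs the 2 group values into a tuple for every match.

[('661186', 'sn1qq')]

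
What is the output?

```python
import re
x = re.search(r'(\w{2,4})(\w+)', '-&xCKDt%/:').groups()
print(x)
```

('xCKD', 't')

The match spans [2:7] → 'xCKDt'.
Captured: group 1 = 'xCKD', group 2 = 't'.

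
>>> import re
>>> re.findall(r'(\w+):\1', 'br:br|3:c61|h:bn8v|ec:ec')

['br', 'ec']

The backreference `\1` re-matches whatever the first group consumed, character for character.
Matches: at [0:5] match 'br:br', group 1 = 'br'; at [19:24] match 'ec:ec', group 1 = 'ec'.
One capturing group, so `findall` returns just the captured substring from each match — 2 in all.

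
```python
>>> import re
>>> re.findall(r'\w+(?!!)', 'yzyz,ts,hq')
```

Because the assertion is negative and zero-width, positions next to the forbidden text are skipped.
No capturing groups, so `findall` returns the 3 full match strings.

['yzyz', 'ts', 'hq']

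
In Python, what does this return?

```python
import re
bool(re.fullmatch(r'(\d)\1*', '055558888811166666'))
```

`fullmatch` succeeds only if the pattern covers the string from start to end.
Here the string isn't matched end-to-end, so the call returns None, and `bool(None)` is False.

False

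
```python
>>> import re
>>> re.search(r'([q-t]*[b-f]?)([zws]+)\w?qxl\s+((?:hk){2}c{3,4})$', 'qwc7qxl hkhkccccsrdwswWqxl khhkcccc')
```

The pattern matches zero or more of a character in [q-t], then optionally a character in [b-f] (captured); then one or more of one of [zws] (captured); then optionally a word character, then the literal 'qxl'; then one or more of whitespace; then the literal 'hk' repeated 2 times, then 3 to 4 of a literal 'c' (captured); then anchored at the end.
Unlike `match`, `search` isn't anchored — it looks for the pattern anywhere in the string.
Here nothing in the string fits, so the call returns None.

None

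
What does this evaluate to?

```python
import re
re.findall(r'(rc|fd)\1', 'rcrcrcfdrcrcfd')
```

['rc', 'rc']

A backreference is literal: `\1` must see the identical characters the first group matched.
Matches: at [0:4] match 'rcrc', group 1 = 'rc'; at [8:12] match 'rcrc', group 1 = 'rc'.
With a single group, `findall` returns only what that group captured — 2 items.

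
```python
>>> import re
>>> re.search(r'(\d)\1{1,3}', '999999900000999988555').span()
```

After group 1 captures some text, `\1` only succeeds where that same text appears again.
Unlike `match`, `search` isn't anchored — it looks for the pattern anywhere in the string.
The match spans [0:4] → '9999'.
Captured: group 1 = '9'.

(0, 4)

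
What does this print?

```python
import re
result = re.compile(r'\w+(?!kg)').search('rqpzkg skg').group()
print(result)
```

`(?!…)`/`(?<!…)` only lets a position through if the neighbouring text does NOT match; no characters are consumed.
`search` walks the string left to right and returns the first match it finds.
The match spans [0:6] → 'rqpzkg'.

rqpzkg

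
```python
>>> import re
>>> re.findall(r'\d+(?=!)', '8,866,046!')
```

The `(?=…)`/`(?<=…)` assertion just peeks at neighbouring text; it doesn't advance the match position.
Scanning left to right: at [6:9] → '046'.
Since nothing is captured, `findall` lists the 1 matched substring directly.

['046']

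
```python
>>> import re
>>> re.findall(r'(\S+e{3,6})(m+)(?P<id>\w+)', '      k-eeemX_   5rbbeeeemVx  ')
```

[('k-eee', 'm', 'X_'), ('5rbbeeee', 'm', 'Vx')]

The pattern matches one or more of a non-whitespace character, then 3 to 6 of a literal 'e' (captured); then one or more of a literal 'm' (captured); then one or more of a word character (captured as 'id').
Matches: at [6:14] match 'k-eeemX_', groups = ('k-eee', 'm', 'X_'); at [17:28] match '5rbbeeeemVx', groups = ('5rbbeeee', 'm', 'Vx').
`findall` packs the 3 group values into a tuple for every match.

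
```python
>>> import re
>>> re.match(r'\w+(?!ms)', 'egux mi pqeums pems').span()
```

(0, 4)

With `match`, the pattern is implicitly anchored at the beginning.
The match spans [0:4] → 'egux'.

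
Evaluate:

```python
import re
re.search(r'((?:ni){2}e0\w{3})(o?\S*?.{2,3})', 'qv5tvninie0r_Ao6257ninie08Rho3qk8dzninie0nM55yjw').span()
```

(5, 18)

This matches the literal 'ni' repeated 2 times, then the literal 'e0', then exactly 3 of a word character (captured); then optionally a literal 'o', then zero or more of a non-whitespace character (lazy), then 2 to 3 of any character (captured).
Unlike `match`, `search` isn't anchored — it looks for the pattern anywhere in the string.
The match spans [5:18] → 'ninie0r_Ao625'.
Captured: group 1 = 'ninie0r_A', group 2 = 'o625'.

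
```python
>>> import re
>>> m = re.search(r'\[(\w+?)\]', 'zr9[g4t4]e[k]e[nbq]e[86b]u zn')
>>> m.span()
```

(3, 9)

The match spans [3:9] → '[g4t4]'.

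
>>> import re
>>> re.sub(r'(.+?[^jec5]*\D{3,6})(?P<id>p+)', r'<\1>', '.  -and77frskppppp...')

Pattern: one or more of any character (lazy), then zero or more of any character except [jec5], then 3 to 6 of a non-digit (captured); then one or more of a literal 'p' (captured as 'id').
Matches: at [0:18] → '.  -and77frskppppp'.
The replacement refers to a captured group, so each match is rewritten using its own captured text.

'<.  -and77frskpppp>...'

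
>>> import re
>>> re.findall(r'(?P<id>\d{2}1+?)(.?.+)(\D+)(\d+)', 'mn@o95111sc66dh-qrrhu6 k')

[('951', '11sc66dh-qrrh', 'u', '6')]

This matches exactly 2 of a digit, then one or more of the literal '1' (lazy) (captured as 'id'); then optionally any character, then one or more of any character (captured); then one or more of a non-digit (captured); then one or more of a digit (captured).
Matches: at [4:22] match '95111sc66dh-qrrhu6', groups = ('951', '11sc66dh-qrrh', 'u', '6').
4 groups means the one result is a tuple of 4 captured strings — 1 here.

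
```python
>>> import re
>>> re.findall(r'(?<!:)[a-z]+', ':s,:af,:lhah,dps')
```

A negative assertion filters positions out without eating any characters.
Matches: at [5:6] → 'f'; at [9:12] → 'hah'; at [13:16] → 'dps'.
`findall` yields the raw match text (3 of them) because the pattern has no groups.

['f', 'hah', 'dps']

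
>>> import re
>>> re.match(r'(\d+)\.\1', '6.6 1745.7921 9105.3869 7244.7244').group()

'6.6'

`\1` has to match the exact text group 1 already captured.
`match` is anchored at position 0; if the pattern doesn't fit there, it returns None.
The match spans [0:3] → '6.6'.
Captured: group 1 = '6'.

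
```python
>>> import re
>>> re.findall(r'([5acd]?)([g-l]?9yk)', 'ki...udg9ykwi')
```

Pattern: optionally one of [5acd] (captured); then optionally a character in [g-l], then the literal '9yk' (captured).
Matches: at [6:11] match 'dg9yk', groups = ('d', 'g9yk').
Multiple groups make `findall` return tuples — one 2-tuple for the one match.

[('d', 'g9yk')]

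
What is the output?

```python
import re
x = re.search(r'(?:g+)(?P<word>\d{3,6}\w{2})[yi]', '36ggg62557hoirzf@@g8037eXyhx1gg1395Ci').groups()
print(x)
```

('62557ho',)

The match spans [2:13] → 'ggg62557hoi'.
Captured: group 1 = '62557ho'.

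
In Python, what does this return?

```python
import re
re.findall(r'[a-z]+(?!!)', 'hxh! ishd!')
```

Because the assertion is negative and zero-width, positions next to the forbidden text are skipped.
Matches: at [0:2] → 'hx'; at [5:8] → 'ish'.
`findall` yields the raw match text (2 of them) because the pattern has no groups.

['hx', 'ish']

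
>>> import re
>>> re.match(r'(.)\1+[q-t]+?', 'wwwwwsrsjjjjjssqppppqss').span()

After group 1 captures some text, `\1` only succeeds where that same text appears again.
`re.match` won't scan ahead — the pattern has to work from the very first character.
The match spans [0:6] → 'wwwwws'.
Captured: group 1 = 'w'.

(0, 6)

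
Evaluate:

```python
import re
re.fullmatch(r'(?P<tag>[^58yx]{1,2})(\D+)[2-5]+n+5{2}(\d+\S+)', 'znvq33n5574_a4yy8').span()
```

This matches 1 to 2 of any character except [58yx] (captured as 'tag'); then one or more of a non-digit (captured); then one or more of a character in [2-5], then one or more of a literal 'n', then exactly 2 of a literal '5'; then one or more of a digit, then one or more of a non-whitespace character (captured).
For `fullmatch`, every character of the input must be accounted for by the pattern.
The match spans [0:17] → 'znvq33n5574_a4yy8'.
Captured: group 1 = 'zn', group 2 = 'vq', group 3 = '74_a4yy8'.

(0, 17)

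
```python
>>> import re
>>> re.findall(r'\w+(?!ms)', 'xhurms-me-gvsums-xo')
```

The negative lookahead/lookbehind blocks any match where the forbidden context is present.
Walking the string: at [0:6] → 'xhurms'; at [7:9] → 'me'; at [10:16] → 'gvsums'; at [17:19] → 'xo'.
No capturing groups, so `findall` returns the 4 full match strings.

['xhurms', 'me', 'gvsums', 'xo']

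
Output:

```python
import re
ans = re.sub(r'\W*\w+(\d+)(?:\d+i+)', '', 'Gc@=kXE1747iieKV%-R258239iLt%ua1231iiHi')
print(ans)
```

The pattern matches zero or more of a non-word character, then one or more of a word character; then one or more of a digit (captured); then one or more of a digit, then one or more of the literal 'i' (non-capturing group).
Matches: at [2:13] → '@=kXE1747ii'; at [16:26] → '%-R258239i'; at [28:37] → '%ua1231ii'.
Each match is replaced by ''.

GceKVLtHi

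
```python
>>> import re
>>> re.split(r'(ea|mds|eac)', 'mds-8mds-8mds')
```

['', 'mds', '-8', 'mds', '-8', 'mds', '']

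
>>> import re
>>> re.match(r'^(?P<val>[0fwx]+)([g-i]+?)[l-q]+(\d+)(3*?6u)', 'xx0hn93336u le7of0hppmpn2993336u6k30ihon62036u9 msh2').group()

'xx0hn93336u'

Pattern: anchored at the start of the string; then one or more of one of [0fwx] (captured as 'val'); then one or more of a character in [g-i] (lazy) (captured); then one or more of a character in [l-q]; then one or more of a digit (captured); then zero or more of the literal '3' (lazy), then the literal '6u' (captured).
With `match`, the pattern is implicitly anchored at the beginning.
The match spans [0:11] → 'xx0hn93336u'.
Captured: group 1 = 'xx0', group 2 = 'h', group 3 = '9333', group 4 = '6u'.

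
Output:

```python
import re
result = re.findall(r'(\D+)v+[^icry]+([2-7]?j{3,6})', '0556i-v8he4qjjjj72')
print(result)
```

This matches one or more of a non-digit (captured); then one or more of the literal 'v', then one or more of any character except [icry]; then optionally a character in [2-7], then 3 to 6 of the literal 'j' (captured).
Walking the string: at [4:16] match 'i-v8he4qjjjj', groups = ('i-', 'jjj').
With 2 capturing groups, `findall` returns a 2-tuple per match.

[('i-', 'jjj')]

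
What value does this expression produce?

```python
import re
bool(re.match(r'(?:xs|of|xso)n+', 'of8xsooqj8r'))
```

`re.match` won't scan ahead — the pattern has to work from the very first character.
Here the string doesn't start with a match, so the call returns None, and `bool(None)` is False.

False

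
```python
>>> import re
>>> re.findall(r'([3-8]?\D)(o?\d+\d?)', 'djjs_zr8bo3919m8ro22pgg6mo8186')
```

[('r', '8'), ('b', 'o3919'), ('m', '8'), ('r', 'o22'), ('g', '6'), ('m', 'o8186')]

Pattern: optionally a character in [3-8], then a non-digit (captured); then optionally a literal 'o', then one or more of a digit, then optionally a digit (captured).
Walking the string: at [6:8] match 'r8', groups = ('r', '8'); at [8:14] match 'bo3919', groups = ('b', 'o3919'); at [14:16] match 'm8', groups = ('m', '8'); at [16:20] match 'ro22', groups = ('r', 'o22'); at [22:24] match 'g6', groups = ('g', '6'); ….
`findall` packs the 2 group values into a tuple for every match.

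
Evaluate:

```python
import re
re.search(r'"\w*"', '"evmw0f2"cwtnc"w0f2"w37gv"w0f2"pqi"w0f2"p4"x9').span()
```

The match spans [0:9] → '"evmw0f2"'.

(0, 9)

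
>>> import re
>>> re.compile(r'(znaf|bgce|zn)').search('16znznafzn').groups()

`re.search` tries every starting position until one works.
The match spans [2:4] → 'zn'.
Captured: group 1 = 'zn'.

('zn',)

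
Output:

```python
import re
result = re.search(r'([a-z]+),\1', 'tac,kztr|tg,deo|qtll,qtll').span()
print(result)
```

(16, 25)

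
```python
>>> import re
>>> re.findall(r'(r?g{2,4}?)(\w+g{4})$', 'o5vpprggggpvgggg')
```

[('rgg', 'ggpvgggg')]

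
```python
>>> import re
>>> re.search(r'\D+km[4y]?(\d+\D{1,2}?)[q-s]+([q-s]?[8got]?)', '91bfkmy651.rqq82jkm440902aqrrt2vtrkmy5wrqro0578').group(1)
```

'651.'

Pattern: one or more of a non-digit, then the literal 'km', then optionally one of [4y]; then one or more of a digit, then 1 to 2 of a non-digit (lazy) (captured); then one or more of a character in [q-s]; then optionally a character in [q-s], then optionally one of [8got] (captured).
A `+?`/`*?`/`{m,n}?` starts at its minimum and grows only as far as needed for what follows to match.
Unlike `match`, `search` isn't anchored — it looks for the pattern anywhere in the string.
The match spans [2:15] → 'bfkmy651.rqq8'.
Captured: group 1 = '651.', group 2 = '8'.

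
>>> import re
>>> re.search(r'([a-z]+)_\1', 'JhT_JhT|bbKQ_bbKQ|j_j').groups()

('j',)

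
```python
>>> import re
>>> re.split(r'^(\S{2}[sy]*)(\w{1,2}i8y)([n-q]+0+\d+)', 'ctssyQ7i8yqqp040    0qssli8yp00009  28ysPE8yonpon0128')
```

['', 'ctssy', 'Q7i8y', 'qqp040', '    0qssli8yp00009  28ysPE8yonpon0128']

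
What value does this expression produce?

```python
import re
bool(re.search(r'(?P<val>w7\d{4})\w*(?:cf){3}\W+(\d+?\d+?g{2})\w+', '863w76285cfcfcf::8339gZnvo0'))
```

The pattern matches the literal 'w7', then exactly 4 of a digit (captured as 'val'); then zero or more of a word character, then the literal 'cf' repeated 3 times, then one or more of a non-word character; then one or more of a digit (lazy), then one or more of a digit (lazy), then exactly 2 of the literal 'g' (captured); then one or more of a word character.
`search` walks the string left to right and returns the first match it finds.
Here nothing in the string fits, so the call returns None, and `bool(None)` is False.

False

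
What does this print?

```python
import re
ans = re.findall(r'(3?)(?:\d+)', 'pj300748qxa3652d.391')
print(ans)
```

['3', '3', '3']

Pattern: optionally a literal '3' (captured); then one or more of a digit (non-capturing group).
One capturing group, so `findall` returns just the captured substring from each match — 3 in all.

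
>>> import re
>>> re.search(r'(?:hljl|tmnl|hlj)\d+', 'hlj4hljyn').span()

(0, 4)

The match spans [0:4] → 'hlj4'.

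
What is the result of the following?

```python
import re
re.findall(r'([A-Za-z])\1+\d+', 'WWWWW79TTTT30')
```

['W', 'T']

`\1` has to match the exact text group 1 already captured.
One capturing group, so `findall` returns just the captured substring from each match — 2 in all.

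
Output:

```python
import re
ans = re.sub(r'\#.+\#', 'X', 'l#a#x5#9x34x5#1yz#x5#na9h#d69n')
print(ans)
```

lXd69n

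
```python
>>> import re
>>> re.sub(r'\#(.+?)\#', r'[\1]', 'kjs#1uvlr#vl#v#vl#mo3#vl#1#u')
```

Matches: at [3:10] → '#1uvlr#'; at [12:15] → '#v#'; at [17:22] → '#mo3#'; at [24:27] → '#1#'.
The replacement refers to a captured group, so each match is rewritten using its own captured text.

'kjs[1uvlr]vl[v]vl[mo3]vl[1]u'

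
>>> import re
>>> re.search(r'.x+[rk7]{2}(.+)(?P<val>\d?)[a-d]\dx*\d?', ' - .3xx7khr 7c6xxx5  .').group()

'3xx7khr 7c6xxx5'

The match spans [4:19] → '3xx7khr 7c6xxx5'.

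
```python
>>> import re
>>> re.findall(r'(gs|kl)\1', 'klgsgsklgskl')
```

['gs']

`\1` has to match the exact text group 1 already captured.
Scanning left to right: at [2:6] match 'gsgs', group 1 = 'gs'.
`findall` collects group 1 from the one match (1 total).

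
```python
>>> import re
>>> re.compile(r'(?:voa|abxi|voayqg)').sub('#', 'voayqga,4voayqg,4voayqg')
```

'#yqga,4#yqg,4#yqg'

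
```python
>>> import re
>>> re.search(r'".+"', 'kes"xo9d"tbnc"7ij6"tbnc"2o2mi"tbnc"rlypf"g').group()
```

'"xo9d"tbnc"7ij6"tbnc"2o2mi"tbnc"rlypf"'

The match spans [3:41] → '"xo9d"tbnc"7ij6"tbnc"2o2mi"tbnc"rlypf"'.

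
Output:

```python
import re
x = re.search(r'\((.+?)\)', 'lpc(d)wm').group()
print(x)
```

(d)

Unlike `match`, `search` isn't anchored — it looks for the pattern anywhere in the string.
The match spans [3:6] → '(d)'.
Captured: group 1 = 'd'.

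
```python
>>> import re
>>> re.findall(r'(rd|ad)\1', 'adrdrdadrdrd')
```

['rd', 'rd']

A backreference is literal: `\1` must see the identical characters the first group matched.
`findall` collects group 1 from each match (2 total).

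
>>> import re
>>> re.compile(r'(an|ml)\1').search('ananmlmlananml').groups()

('an',)

After group 1 captures some text, `\1` only succeeds where that same text appears again.
`re.search` scans for the first position where the pattern succeeds.
The match spans [0:4] → 'anan'.
Captured: group 1 = 'an'.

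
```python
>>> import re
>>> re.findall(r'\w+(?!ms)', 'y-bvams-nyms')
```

['y', 'bvams', 'nyms']

The negative lookahead/lookbehind blocks any match where the forbidden context is present.
Scanning left to right: at [0:1] → 'y'; at [2:7] → 'bvams'; at [8:12] → 'nyms'.
With no groups in the pattern, `findall` gives back each whole match — 3 here.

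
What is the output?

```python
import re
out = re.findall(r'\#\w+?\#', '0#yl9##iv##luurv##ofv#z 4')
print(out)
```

['#yl9#', '#iv#', '#luurv#', '#ofv#']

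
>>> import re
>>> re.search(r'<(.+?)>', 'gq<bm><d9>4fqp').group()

With the lazy modifier that quantifier settles for the fewest repetitions that let the rest of the pattern succeed (the atoms after it are unaffected and can still be greedy).
`re.search` tries every starting position until one works.
The match spans [2:6] → '<bm>'.
Captured: group 1 = 'bm'.

'<bm>'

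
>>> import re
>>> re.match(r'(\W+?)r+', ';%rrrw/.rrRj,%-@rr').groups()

(';%',)

This matches one or more of a non-word character (lazy) (captured); then one or more of a literal 'r'.
With `match`, the pattern is implicitly anchored at the beginning.
The match spans [0:5] → ';%rrr'.
Captured: group 1 = ';%'.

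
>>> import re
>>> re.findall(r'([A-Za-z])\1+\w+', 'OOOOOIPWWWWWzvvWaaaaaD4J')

['O']

`\1` has to match the exact text group 1 already captured.
Walking the string: at [0:24] match 'OOOOOIPWWWWWzvvWaaaaaD4J', group 1 = 'O'.
Because there's exactly one group, `findall` drops the full match and keeps group 1 from the one hit.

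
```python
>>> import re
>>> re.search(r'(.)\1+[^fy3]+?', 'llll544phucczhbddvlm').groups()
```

('l',)

The match spans [0:5] → 'llll5'.
Captured: group 1 = 'l'.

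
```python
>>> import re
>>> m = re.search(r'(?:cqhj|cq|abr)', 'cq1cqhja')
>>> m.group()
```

`re.search` tries every starting position until one works.
The match spans [0:2] → 'cq'.

'cq'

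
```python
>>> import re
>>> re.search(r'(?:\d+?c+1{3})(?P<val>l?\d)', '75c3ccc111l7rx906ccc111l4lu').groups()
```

The pattern matches one or more of a digit (lazy), then one or more of the literal 'c', then exactly 3 of the literal '1' (non-capturing group); then optionally the literal 'l', then a digit (captured as 'val').
Unlike `match`, `search` isn't anchored — it looks for the pattern anywhere in the string.
The match spans [3:12] → '3ccc111l7'.
Captured: group 1 = 'l7'.

('l7',)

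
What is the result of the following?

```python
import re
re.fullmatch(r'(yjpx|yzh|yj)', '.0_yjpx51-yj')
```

`fullmatch` succeeds only if the pattern covers the string from start to end.
Here the pattern can't cover the whole string, so the call returns None.

None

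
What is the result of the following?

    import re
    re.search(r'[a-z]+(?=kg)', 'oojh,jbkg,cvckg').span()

(5, 7)

Lookahead/lookbehind check context without consuming it, so the matched span excludes the asserted characters.
The match spans [5:7] → 'jb'.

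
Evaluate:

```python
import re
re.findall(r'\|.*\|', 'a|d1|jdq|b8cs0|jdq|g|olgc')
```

With no groups in the pattern, `findall` gives back each whole match — 1 here.

['|d1|jdq|b8cs0|jdq|g|']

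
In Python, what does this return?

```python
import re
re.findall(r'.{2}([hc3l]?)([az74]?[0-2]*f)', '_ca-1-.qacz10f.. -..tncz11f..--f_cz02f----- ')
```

`findall` packs the 2 group values into a tuple for every match.

[('c', 'z10f'), ('c', 'z11f'), ('', 'f'), ('', 'z02f')]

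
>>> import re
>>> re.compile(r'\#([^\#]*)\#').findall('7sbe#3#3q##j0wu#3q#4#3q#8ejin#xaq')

Matches: at [4:7] match '#3#', group 1 = '3'; at [9:11] match '##', group 1 = ''; at [15:19] match '#3q#', group 1 = '3q'; at [20:24] match '#3q#', group 1 = '3q'.
With a single group, `findall` returns only what that group captured — 4 items.

['3', '', '3q', '3q']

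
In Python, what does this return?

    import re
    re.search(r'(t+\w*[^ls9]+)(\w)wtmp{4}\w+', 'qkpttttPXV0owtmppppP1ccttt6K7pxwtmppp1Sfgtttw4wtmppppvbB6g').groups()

('ttttPXV0owtmppppP1ccttt6K7pxwtmppp1Sfgtttw', '4')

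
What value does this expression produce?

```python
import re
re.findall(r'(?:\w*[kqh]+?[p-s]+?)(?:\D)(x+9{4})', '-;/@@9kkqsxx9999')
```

['x9999']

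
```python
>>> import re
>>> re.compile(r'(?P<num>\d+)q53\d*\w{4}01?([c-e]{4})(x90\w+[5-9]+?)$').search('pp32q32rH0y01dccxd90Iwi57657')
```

None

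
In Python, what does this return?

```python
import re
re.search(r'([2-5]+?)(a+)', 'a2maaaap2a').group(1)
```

'2'

The pattern matches one or more of a character in [2-5] (lazy) (captured); then one or more of a literal 'a' (captured).
`search` walks the string left to right and returns the first match it finds.
The match spans [8:10] → '2a'.
Captured: group 1 = '2', group 2 = 'a'.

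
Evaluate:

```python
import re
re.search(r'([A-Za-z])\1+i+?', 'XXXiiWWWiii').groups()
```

The match spans [0:4] → 'XXXi'.
Captured: group 1 = 'X'.

('X',)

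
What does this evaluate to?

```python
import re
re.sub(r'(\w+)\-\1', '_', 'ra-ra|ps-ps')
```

'_|_'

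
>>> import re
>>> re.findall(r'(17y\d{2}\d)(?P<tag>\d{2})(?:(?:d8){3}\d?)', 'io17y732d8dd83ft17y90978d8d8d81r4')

Pattern: the literal '17y', then exactly 2 of a digit, then a digit (captured); then exactly 2 of a digit (captured as 'tag'); then the literal 'd8' repeated 3 times, then optionally a digit (non-capturing group).
Matches: at [16:31] match '17y90978d8d8d81', groups = ('17y909', '78').
Multiple groups make `findall` return tuples — one 2-tuple for the one match.

[('17y909', '78')]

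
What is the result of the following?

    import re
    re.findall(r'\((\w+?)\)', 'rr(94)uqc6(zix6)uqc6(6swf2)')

Walking the string: at [2:6] match '(94)', group 1 = '94'; at [10:16] match '(zix6)', group 1 = 'zix6'; at [20:27] match '(6swf2)', group 1 = '6swf2'.
With a single group, `findall` returns only what that group captured — 3 items.

['94', 'zix6', '6swf2']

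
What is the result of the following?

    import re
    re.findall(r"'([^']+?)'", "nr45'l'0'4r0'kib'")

['l', '4r0']

With a single group, `findall` returns only what that group captured — 2 items.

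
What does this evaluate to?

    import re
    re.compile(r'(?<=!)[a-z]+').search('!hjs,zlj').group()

'hjs'

Lookahead/lookbehind check context without consuming it, so the matched span excludes the asserted characters.
The match spans [1:4] → 'hjs'.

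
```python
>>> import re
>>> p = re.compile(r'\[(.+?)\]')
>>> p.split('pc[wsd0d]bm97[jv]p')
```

['pc', 'wsd0d', 'bm97', 'jv', 'p']

With the lazy modifier that quantifier settles for the fewest repetitions that let the rest of the pattern succeed (the atoms after it are unaffected and can still be greedy).
Matches to split on: at [2:9] → '[wsd0d]'; at [13:17] → '[jv]'.
With a capturing group present, the delimiter's captured portion is kept in the result list.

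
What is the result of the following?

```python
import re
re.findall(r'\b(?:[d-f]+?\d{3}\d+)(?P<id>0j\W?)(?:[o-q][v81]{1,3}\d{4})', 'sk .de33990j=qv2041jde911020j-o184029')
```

['0j=']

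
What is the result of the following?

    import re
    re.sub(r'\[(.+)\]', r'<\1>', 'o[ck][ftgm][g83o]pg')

Each match is replaced using the text its own group 1 captured.

'o<ck][ftgm][g83o>pg'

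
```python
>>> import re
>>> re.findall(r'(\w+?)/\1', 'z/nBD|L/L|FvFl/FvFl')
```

['L', 'FvFl']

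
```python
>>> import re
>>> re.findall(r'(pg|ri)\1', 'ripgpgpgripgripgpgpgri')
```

['pg', 'pg']

`\1` is not a pattern — it's the concrete string captured by group 1, re-applied verbatim.
Walking the string: at [2:6] match 'pgpg', group 1 = 'pg'; at [14:18] match 'pgpg', group 1 = 'pg'.
With a single group, `findall` returns only what that group captured — 2 items.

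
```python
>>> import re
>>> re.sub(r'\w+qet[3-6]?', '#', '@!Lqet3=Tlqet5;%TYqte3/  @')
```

'@!#=#;%TYqte3/  @'

This matches one or more of a word character; then the literal 'qet', then optionally a character in [3-6].
Every occurrence is swapped for '#'.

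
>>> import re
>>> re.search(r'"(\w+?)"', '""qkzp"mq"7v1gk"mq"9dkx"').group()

Unlike `match`, `search` isn't anchored — it looks for the pattern anywhere in the string.
The match spans [1:7] → '"qkzp"'.
Captured: group 1 = 'qkzp'.

'"qkzp"'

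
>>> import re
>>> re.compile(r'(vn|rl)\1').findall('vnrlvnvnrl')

A backreference is literal: `\1` must see the identical characters the first group matched.
`findall` collects group 1 from the one match (1 total).

['vn']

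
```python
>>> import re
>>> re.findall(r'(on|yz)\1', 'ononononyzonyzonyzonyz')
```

['on', 'on']

After group 1 captures some text, `\1` only succeeds where that same text appears again.
Matches: at [0:4] match 'onon', group 1 = 'on'; at [4:8] match 'onon', group 1 = 'on'.
One capturing group, so `findall` returns just the captured substring from each match — 2 in all.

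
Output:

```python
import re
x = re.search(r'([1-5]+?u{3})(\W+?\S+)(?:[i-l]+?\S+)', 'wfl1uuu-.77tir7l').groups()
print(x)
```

Pattern: one or more of a character in [1-5] (lazy), then exactly 3 of the literal 'u' (captured); then one or more of a non-word character (lazy), then one or more of a non-whitespace character (captured); then one or more of a character in [i-l] (lazy), then one or more of a non-whitespace character (non-capturing group).
`re.search` tries every starting position until one works.
The match spans [3:16] → '1uuu-.77tir7l'.
Captured: group 1 = '1uuu', group 2 = '-.77t'.

('1uuu', '-.77t')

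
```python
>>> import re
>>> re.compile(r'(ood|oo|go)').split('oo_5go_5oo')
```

['', 'oo', '_5', 'go', '_5', 'oo', '']

Matches to split on: at [0:2] → 'oo'; at [4:6] → 'go'; at [8:10] → 'oo'.
`re.split` interleaves the captured-group text with the surrounding fragments.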